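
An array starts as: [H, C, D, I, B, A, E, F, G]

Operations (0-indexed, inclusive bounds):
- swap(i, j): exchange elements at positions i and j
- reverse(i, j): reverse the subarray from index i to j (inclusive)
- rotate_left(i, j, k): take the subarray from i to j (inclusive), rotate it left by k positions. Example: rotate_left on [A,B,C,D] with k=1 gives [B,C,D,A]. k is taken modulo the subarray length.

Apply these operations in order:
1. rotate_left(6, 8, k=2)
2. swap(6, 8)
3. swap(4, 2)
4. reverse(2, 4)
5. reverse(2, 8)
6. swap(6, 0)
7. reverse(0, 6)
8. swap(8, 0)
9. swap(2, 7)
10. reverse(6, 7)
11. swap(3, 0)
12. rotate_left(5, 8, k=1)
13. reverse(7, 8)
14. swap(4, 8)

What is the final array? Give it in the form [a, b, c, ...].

After 1 (rotate_left(6, 8, k=2)): [H, C, D, I, B, A, G, E, F]
After 2 (swap(6, 8)): [H, C, D, I, B, A, F, E, G]
After 3 (swap(4, 2)): [H, C, B, I, D, A, F, E, G]
After 4 (reverse(2, 4)): [H, C, D, I, B, A, F, E, G]
After 5 (reverse(2, 8)): [H, C, G, E, F, A, B, I, D]
After 6 (swap(6, 0)): [B, C, G, E, F, A, H, I, D]
After 7 (reverse(0, 6)): [H, A, F, E, G, C, B, I, D]
After 8 (swap(8, 0)): [D, A, F, E, G, C, B, I, H]
After 9 (swap(2, 7)): [D, A, I, E, G, C, B, F, H]
After 10 (reverse(6, 7)): [D, A, I, E, G, C, F, B, H]
After 11 (swap(3, 0)): [E, A, I, D, G, C, F, B, H]
After 12 (rotate_left(5, 8, k=1)): [E, A, I, D, G, F, B, H, C]
After 13 (reverse(7, 8)): [E, A, I, D, G, F, B, C, H]
After 14 (swap(4, 8)): [E, A, I, D, H, F, B, C, G]

Answer: [E, A, I, D, H, F, B, C, G]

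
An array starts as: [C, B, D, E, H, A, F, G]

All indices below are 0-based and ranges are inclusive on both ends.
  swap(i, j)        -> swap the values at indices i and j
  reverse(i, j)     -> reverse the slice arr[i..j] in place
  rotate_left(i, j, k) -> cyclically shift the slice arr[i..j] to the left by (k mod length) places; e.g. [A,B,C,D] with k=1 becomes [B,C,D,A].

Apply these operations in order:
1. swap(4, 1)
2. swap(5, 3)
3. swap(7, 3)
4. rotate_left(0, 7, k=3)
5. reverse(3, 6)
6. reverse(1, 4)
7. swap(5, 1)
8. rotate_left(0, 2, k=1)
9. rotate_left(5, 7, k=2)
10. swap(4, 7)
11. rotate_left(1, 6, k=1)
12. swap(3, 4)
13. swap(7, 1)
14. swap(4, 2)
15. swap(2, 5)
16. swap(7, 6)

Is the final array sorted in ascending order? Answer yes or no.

After 1 (swap(4, 1)): [C, H, D, E, B, A, F, G]
After 2 (swap(5, 3)): [C, H, D, A, B, E, F, G]
After 3 (swap(7, 3)): [C, H, D, G, B, E, F, A]
After 4 (rotate_left(0, 7, k=3)): [G, B, E, F, A, C, H, D]
After 5 (reverse(3, 6)): [G, B, E, H, C, A, F, D]
After 6 (reverse(1, 4)): [G, C, H, E, B, A, F, D]
After 7 (swap(5, 1)): [G, A, H, E, B, C, F, D]
After 8 (rotate_left(0, 2, k=1)): [A, H, G, E, B, C, F, D]
After 9 (rotate_left(5, 7, k=2)): [A, H, G, E, B, D, C, F]
After 10 (swap(4, 7)): [A, H, G, E, F, D, C, B]
After 11 (rotate_left(1, 6, k=1)): [A, G, E, F, D, C, H, B]
After 12 (swap(3, 4)): [A, G, E, D, F, C, H, B]
After 13 (swap(7, 1)): [A, B, E, D, F, C, H, G]
After 14 (swap(4, 2)): [A, B, F, D, E, C, H, G]
After 15 (swap(2, 5)): [A, B, C, D, E, F, H, G]
After 16 (swap(7, 6)): [A, B, C, D, E, F, G, H]

Answer: yes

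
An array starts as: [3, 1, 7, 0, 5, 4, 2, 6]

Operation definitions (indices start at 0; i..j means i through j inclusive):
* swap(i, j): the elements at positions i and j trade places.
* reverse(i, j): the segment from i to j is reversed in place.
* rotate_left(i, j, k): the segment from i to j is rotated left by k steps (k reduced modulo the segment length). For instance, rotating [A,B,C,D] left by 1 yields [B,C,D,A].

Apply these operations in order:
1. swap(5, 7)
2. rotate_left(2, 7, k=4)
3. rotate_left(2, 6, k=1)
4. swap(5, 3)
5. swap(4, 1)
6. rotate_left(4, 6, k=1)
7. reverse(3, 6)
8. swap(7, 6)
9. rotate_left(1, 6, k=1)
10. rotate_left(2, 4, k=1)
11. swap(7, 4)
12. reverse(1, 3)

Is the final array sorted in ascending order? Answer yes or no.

After 1 (swap(5, 7)): [3, 1, 7, 0, 5, 6, 2, 4]
After 2 (rotate_left(2, 7, k=4)): [3, 1, 2, 4, 7, 0, 5, 6]
After 3 (rotate_left(2, 6, k=1)): [3, 1, 4, 7, 0, 5, 2, 6]
After 4 (swap(5, 3)): [3, 1, 4, 5, 0, 7, 2, 6]
After 5 (swap(4, 1)): [3, 0, 4, 5, 1, 7, 2, 6]
After 6 (rotate_left(4, 6, k=1)): [3, 0, 4, 5, 7, 2, 1, 6]
After 7 (reverse(3, 6)): [3, 0, 4, 1, 2, 7, 5, 6]
After 8 (swap(7, 6)): [3, 0, 4, 1, 2, 7, 6, 5]
After 9 (rotate_left(1, 6, k=1)): [3, 4, 1, 2, 7, 6, 0, 5]
After 10 (rotate_left(2, 4, k=1)): [3, 4, 2, 7, 1, 6, 0, 5]
After 11 (swap(7, 4)): [3, 4, 2, 7, 5, 6, 0, 1]
After 12 (reverse(1, 3)): [3, 7, 2, 4, 5, 6, 0, 1]

Answer: no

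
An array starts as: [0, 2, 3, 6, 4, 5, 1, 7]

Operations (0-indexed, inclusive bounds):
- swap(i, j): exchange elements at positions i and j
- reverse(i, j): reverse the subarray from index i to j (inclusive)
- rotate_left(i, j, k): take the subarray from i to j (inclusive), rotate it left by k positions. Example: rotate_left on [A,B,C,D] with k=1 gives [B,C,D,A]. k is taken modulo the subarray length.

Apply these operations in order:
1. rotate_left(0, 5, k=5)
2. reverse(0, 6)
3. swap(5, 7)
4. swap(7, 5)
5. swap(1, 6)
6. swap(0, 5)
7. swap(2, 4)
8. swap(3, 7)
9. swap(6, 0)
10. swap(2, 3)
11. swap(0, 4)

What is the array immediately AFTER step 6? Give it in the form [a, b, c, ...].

After 1 (rotate_left(0, 5, k=5)): [5, 0, 2, 3, 6, 4, 1, 7]
After 2 (reverse(0, 6)): [1, 4, 6, 3, 2, 0, 5, 7]
After 3 (swap(5, 7)): [1, 4, 6, 3, 2, 7, 5, 0]
After 4 (swap(7, 5)): [1, 4, 6, 3, 2, 0, 5, 7]
After 5 (swap(1, 6)): [1, 5, 6, 3, 2, 0, 4, 7]
After 6 (swap(0, 5)): [0, 5, 6, 3, 2, 1, 4, 7]

Answer: [0, 5, 6, 3, 2, 1, 4, 7]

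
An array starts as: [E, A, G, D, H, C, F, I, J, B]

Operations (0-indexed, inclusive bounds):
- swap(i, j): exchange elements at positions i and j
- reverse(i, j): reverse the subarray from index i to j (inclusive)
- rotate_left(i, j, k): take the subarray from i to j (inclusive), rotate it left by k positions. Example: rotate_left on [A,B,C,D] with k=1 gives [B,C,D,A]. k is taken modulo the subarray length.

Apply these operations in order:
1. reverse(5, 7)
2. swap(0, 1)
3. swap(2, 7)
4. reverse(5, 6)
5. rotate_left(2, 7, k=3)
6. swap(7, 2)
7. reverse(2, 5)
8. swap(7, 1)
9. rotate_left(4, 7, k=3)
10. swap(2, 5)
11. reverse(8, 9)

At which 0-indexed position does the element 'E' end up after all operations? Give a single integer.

After 1 (reverse(5, 7)): [E, A, G, D, H, I, F, C, J, B]
After 2 (swap(0, 1)): [A, E, G, D, H, I, F, C, J, B]
After 3 (swap(2, 7)): [A, E, C, D, H, I, F, G, J, B]
After 4 (reverse(5, 6)): [A, E, C, D, H, F, I, G, J, B]
After 5 (rotate_left(2, 7, k=3)): [A, E, F, I, G, C, D, H, J, B]
After 6 (swap(7, 2)): [A, E, H, I, G, C, D, F, J, B]
After 7 (reverse(2, 5)): [A, E, C, G, I, H, D, F, J, B]
After 8 (swap(7, 1)): [A, F, C, G, I, H, D, E, J, B]
After 9 (rotate_left(4, 7, k=3)): [A, F, C, G, E, I, H, D, J, B]
After 10 (swap(2, 5)): [A, F, I, G, E, C, H, D, J, B]
After 11 (reverse(8, 9)): [A, F, I, G, E, C, H, D, B, J]

Answer: 4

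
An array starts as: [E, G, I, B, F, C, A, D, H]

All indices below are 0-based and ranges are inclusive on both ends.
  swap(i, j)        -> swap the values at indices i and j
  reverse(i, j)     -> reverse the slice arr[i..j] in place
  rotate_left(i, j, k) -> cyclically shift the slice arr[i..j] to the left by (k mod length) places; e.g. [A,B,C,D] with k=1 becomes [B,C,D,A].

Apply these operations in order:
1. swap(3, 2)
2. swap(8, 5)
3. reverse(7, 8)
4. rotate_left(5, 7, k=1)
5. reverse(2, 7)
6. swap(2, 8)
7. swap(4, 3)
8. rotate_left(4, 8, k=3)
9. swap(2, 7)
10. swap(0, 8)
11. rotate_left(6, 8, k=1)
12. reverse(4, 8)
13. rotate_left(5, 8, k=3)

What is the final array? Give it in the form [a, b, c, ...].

After 1 (swap(3, 2)): [E, G, B, I, F, C, A, D, H]
After 2 (swap(8, 5)): [E, G, B, I, F, H, A, D, C]
After 3 (reverse(7, 8)): [E, G, B, I, F, H, A, C, D]
After 4 (rotate_left(5, 7, k=1)): [E, G, B, I, F, A, C, H, D]
After 5 (reverse(2, 7)): [E, G, H, C, A, F, I, B, D]
After 6 (swap(2, 8)): [E, G, D, C, A, F, I, B, H]
After 7 (swap(4, 3)): [E, G, D, A, C, F, I, B, H]
After 8 (rotate_left(4, 8, k=3)): [E, G, D, A, B, H, C, F, I]
After 9 (swap(2, 7)): [E, G, F, A, B, H, C, D, I]
After 10 (swap(0, 8)): [I, G, F, A, B, H, C, D, E]
After 11 (rotate_left(6, 8, k=1)): [I, G, F, A, B, H, D, E, C]
After 12 (reverse(4, 8)): [I, G, F, A, C, E, D, H, B]
After 13 (rotate_left(5, 8, k=3)): [I, G, F, A, C, B, E, D, H]

Answer: [I, G, F, A, C, B, E, D, H]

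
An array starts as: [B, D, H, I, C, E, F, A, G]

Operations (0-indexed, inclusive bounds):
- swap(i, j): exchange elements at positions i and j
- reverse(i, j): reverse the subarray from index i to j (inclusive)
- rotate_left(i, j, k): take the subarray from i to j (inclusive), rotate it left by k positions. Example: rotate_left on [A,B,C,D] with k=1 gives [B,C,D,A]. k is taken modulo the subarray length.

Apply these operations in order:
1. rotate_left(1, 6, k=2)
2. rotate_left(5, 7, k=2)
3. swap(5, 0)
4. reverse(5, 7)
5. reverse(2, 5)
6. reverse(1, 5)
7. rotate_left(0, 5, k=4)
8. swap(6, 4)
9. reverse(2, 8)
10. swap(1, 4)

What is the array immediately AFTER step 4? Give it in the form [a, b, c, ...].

After 1 (rotate_left(1, 6, k=2)): [B, I, C, E, F, D, H, A, G]
After 2 (rotate_left(5, 7, k=2)): [B, I, C, E, F, A, D, H, G]
After 3 (swap(5, 0)): [A, I, C, E, F, B, D, H, G]
After 4 (reverse(5, 7)): [A, I, C, E, F, H, D, B, G]

Answer: [A, I, C, E, F, H, D, B, G]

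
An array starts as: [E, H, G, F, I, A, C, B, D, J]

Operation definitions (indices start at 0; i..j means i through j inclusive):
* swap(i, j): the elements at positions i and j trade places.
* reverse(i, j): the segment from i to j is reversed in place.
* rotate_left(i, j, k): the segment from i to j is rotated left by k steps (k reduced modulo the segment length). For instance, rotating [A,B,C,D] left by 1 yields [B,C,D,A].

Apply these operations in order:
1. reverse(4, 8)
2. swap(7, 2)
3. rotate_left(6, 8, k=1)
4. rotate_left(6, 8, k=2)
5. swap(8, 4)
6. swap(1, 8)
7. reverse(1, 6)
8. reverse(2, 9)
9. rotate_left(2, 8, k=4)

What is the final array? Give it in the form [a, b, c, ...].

Answer: [E, C, A, F, I, J, H, G, D, B]

Derivation:
After 1 (reverse(4, 8)): [E, H, G, F, D, B, C, A, I, J]
After 2 (swap(7, 2)): [E, H, A, F, D, B, C, G, I, J]
After 3 (rotate_left(6, 8, k=1)): [E, H, A, F, D, B, G, I, C, J]
After 4 (rotate_left(6, 8, k=2)): [E, H, A, F, D, B, C, G, I, J]
After 5 (swap(8, 4)): [E, H, A, F, I, B, C, G, D, J]
After 6 (swap(1, 8)): [E, D, A, F, I, B, C, G, H, J]
After 7 (reverse(1, 6)): [E, C, B, I, F, A, D, G, H, J]
After 8 (reverse(2, 9)): [E, C, J, H, G, D, A, F, I, B]
After 9 (rotate_left(2, 8, k=4)): [E, C, A, F, I, J, H, G, D, B]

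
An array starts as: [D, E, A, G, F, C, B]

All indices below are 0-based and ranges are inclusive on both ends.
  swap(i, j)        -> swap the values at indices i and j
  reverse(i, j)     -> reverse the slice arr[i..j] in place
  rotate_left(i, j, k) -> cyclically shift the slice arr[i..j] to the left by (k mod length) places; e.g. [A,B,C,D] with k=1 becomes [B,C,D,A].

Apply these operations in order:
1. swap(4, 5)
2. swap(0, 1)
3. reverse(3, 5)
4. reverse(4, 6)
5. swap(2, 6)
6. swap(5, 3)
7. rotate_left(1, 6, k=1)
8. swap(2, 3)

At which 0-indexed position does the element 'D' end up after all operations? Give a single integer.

After 1 (swap(4, 5)): [D, E, A, G, C, F, B]
After 2 (swap(0, 1)): [E, D, A, G, C, F, B]
After 3 (reverse(3, 5)): [E, D, A, F, C, G, B]
After 4 (reverse(4, 6)): [E, D, A, F, B, G, C]
After 5 (swap(2, 6)): [E, D, C, F, B, G, A]
After 6 (swap(5, 3)): [E, D, C, G, B, F, A]
After 7 (rotate_left(1, 6, k=1)): [E, C, G, B, F, A, D]
After 8 (swap(2, 3)): [E, C, B, G, F, A, D]

Answer: 6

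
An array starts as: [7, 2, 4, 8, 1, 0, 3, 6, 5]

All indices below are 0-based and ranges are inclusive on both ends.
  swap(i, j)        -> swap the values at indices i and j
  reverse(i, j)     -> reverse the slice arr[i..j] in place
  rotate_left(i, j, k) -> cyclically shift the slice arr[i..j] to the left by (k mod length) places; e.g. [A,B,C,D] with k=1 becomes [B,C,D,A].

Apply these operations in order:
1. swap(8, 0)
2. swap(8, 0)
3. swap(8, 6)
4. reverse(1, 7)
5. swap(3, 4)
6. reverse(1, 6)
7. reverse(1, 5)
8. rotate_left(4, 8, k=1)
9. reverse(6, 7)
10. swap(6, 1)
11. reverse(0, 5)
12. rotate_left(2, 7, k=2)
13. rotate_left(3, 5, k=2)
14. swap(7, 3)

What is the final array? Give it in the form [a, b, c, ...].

Answer: [6, 4, 3, 1, 7, 5, 0, 2, 8]

Derivation:
After 1 (swap(8, 0)): [5, 2, 4, 8, 1, 0, 3, 6, 7]
After 2 (swap(8, 0)): [7, 2, 4, 8, 1, 0, 3, 6, 5]
After 3 (swap(8, 6)): [7, 2, 4, 8, 1, 0, 5, 6, 3]
After 4 (reverse(1, 7)): [7, 6, 5, 0, 1, 8, 4, 2, 3]
After 5 (swap(3, 4)): [7, 6, 5, 1, 0, 8, 4, 2, 3]
After 6 (reverse(1, 6)): [7, 4, 8, 0, 1, 5, 6, 2, 3]
After 7 (reverse(1, 5)): [7, 5, 1, 0, 8, 4, 6, 2, 3]
After 8 (rotate_left(4, 8, k=1)): [7, 5, 1, 0, 4, 6, 2, 3, 8]
After 9 (reverse(6, 7)): [7, 5, 1, 0, 4, 6, 3, 2, 8]
After 10 (swap(6, 1)): [7, 3, 1, 0, 4, 6, 5, 2, 8]
After 11 (reverse(0, 5)): [6, 4, 0, 1, 3, 7, 5, 2, 8]
After 12 (rotate_left(2, 7, k=2)): [6, 4, 3, 7, 5, 2, 0, 1, 8]
After 13 (rotate_left(3, 5, k=2)): [6, 4, 3, 2, 7, 5, 0, 1, 8]
After 14 (swap(7, 3)): [6, 4, 3, 1, 7, 5, 0, 2, 8]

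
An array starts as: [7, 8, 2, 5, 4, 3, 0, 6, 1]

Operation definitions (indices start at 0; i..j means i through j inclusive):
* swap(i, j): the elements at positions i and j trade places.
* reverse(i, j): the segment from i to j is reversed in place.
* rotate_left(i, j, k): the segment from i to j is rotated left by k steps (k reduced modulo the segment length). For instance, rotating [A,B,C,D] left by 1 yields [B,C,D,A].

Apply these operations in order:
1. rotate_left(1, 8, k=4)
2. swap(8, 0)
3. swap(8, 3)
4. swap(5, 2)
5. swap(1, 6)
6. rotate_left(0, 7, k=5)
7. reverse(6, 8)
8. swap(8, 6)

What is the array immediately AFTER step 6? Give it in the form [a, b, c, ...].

After 1 (rotate_left(1, 8, k=4)): [7, 3, 0, 6, 1, 8, 2, 5, 4]
After 2 (swap(8, 0)): [4, 3, 0, 6, 1, 8, 2, 5, 7]
After 3 (swap(8, 3)): [4, 3, 0, 7, 1, 8, 2, 5, 6]
After 4 (swap(5, 2)): [4, 3, 8, 7, 1, 0, 2, 5, 6]
After 5 (swap(1, 6)): [4, 2, 8, 7, 1, 0, 3, 5, 6]
After 6 (rotate_left(0, 7, k=5)): [0, 3, 5, 4, 2, 8, 7, 1, 6]

Answer: [0, 3, 5, 4, 2, 8, 7, 1, 6]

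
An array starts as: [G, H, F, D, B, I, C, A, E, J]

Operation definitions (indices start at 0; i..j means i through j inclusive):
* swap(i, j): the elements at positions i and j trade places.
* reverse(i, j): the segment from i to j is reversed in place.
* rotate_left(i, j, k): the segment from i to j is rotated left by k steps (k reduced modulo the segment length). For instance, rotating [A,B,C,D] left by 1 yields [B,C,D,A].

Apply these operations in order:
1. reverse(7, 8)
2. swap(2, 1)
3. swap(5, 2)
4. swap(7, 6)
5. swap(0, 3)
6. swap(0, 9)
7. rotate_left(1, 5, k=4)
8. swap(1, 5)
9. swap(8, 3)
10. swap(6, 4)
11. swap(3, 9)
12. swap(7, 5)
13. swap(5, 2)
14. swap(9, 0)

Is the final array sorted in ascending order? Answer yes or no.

Answer: yes

Derivation:
After 1 (reverse(7, 8)): [G, H, F, D, B, I, C, E, A, J]
After 2 (swap(2, 1)): [G, F, H, D, B, I, C, E, A, J]
After 3 (swap(5, 2)): [G, F, I, D, B, H, C, E, A, J]
After 4 (swap(7, 6)): [G, F, I, D, B, H, E, C, A, J]
After 5 (swap(0, 3)): [D, F, I, G, B, H, E, C, A, J]
After 6 (swap(0, 9)): [J, F, I, G, B, H, E, C, A, D]
After 7 (rotate_left(1, 5, k=4)): [J, H, F, I, G, B, E, C, A, D]
After 8 (swap(1, 5)): [J, B, F, I, G, H, E, C, A, D]
After 9 (swap(8, 3)): [J, B, F, A, G, H, E, C, I, D]
After 10 (swap(6, 4)): [J, B, F, A, E, H, G, C, I, D]
After 11 (swap(3, 9)): [J, B, F, D, E, H, G, C, I, A]
After 12 (swap(7, 5)): [J, B, F, D, E, C, G, H, I, A]
After 13 (swap(5, 2)): [J, B, C, D, E, F, G, H, I, A]
After 14 (swap(9, 0)): [A, B, C, D, E, F, G, H, I, J]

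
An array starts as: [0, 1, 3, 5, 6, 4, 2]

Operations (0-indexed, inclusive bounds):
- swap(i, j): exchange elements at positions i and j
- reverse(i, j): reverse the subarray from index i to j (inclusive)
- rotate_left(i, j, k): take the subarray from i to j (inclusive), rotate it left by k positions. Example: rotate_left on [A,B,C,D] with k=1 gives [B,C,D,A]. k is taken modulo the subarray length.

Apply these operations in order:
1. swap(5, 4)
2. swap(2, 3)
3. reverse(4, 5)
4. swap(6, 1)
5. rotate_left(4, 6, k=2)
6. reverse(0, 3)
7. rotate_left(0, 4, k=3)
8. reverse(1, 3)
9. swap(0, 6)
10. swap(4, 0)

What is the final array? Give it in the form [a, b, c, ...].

After 1 (swap(5, 4)): [0, 1, 3, 5, 4, 6, 2]
After 2 (swap(2, 3)): [0, 1, 5, 3, 4, 6, 2]
After 3 (reverse(4, 5)): [0, 1, 5, 3, 6, 4, 2]
After 4 (swap(6, 1)): [0, 2, 5, 3, 6, 4, 1]
After 5 (rotate_left(4, 6, k=2)): [0, 2, 5, 3, 1, 6, 4]
After 6 (reverse(0, 3)): [3, 5, 2, 0, 1, 6, 4]
After 7 (rotate_left(0, 4, k=3)): [0, 1, 3, 5, 2, 6, 4]
After 8 (reverse(1, 3)): [0, 5, 3, 1, 2, 6, 4]
After 9 (swap(0, 6)): [4, 5, 3, 1, 2, 6, 0]
After 10 (swap(4, 0)): [2, 5, 3, 1, 4, 6, 0]

Answer: [2, 5, 3, 1, 4, 6, 0]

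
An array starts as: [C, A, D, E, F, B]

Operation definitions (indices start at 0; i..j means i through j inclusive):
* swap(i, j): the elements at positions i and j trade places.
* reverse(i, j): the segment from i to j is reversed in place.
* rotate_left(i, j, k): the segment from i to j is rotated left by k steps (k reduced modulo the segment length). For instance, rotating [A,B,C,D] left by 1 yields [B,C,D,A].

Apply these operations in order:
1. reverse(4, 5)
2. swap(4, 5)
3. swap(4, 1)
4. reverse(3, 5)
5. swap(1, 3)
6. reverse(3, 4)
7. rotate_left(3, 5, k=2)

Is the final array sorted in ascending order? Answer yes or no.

After 1 (reverse(4, 5)): [C, A, D, E, B, F]
After 2 (swap(4, 5)): [C, A, D, E, F, B]
After 3 (swap(4, 1)): [C, F, D, E, A, B]
After 4 (reverse(3, 5)): [C, F, D, B, A, E]
After 5 (swap(1, 3)): [C, B, D, F, A, E]
After 6 (reverse(3, 4)): [C, B, D, A, F, E]
After 7 (rotate_left(3, 5, k=2)): [C, B, D, E, A, F]

Answer: no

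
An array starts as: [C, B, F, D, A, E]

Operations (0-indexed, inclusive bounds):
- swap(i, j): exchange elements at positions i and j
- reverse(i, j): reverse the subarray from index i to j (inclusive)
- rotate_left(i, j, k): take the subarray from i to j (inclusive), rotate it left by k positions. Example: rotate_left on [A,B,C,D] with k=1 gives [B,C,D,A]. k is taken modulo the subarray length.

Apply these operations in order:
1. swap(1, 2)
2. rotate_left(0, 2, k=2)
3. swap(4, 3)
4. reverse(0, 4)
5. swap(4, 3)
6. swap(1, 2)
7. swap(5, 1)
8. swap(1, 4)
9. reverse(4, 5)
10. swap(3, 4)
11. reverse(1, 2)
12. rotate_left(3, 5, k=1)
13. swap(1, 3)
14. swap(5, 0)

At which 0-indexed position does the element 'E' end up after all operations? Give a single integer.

Answer: 4

Derivation:
After 1 (swap(1, 2)): [C, F, B, D, A, E]
After 2 (rotate_left(0, 2, k=2)): [B, C, F, D, A, E]
After 3 (swap(4, 3)): [B, C, F, A, D, E]
After 4 (reverse(0, 4)): [D, A, F, C, B, E]
After 5 (swap(4, 3)): [D, A, F, B, C, E]
After 6 (swap(1, 2)): [D, F, A, B, C, E]
After 7 (swap(5, 1)): [D, E, A, B, C, F]
After 8 (swap(1, 4)): [D, C, A, B, E, F]
After 9 (reverse(4, 5)): [D, C, A, B, F, E]
After 10 (swap(3, 4)): [D, C, A, F, B, E]
After 11 (reverse(1, 2)): [D, A, C, F, B, E]
After 12 (rotate_left(3, 5, k=1)): [D, A, C, B, E, F]
After 13 (swap(1, 3)): [D, B, C, A, E, F]
After 14 (swap(5, 0)): [F, B, C, A, E, D]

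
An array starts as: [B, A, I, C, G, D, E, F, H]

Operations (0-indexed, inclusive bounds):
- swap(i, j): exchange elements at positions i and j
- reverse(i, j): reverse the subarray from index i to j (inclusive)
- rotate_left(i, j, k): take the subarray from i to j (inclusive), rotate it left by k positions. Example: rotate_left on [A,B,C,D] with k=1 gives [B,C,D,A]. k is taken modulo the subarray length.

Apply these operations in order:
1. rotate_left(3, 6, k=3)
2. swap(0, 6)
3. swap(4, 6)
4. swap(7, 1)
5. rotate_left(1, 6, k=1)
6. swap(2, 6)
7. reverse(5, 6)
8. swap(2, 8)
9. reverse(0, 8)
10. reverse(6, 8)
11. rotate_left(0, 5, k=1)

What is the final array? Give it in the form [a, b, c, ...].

Answer: [A, C, E, G, B, F, D, I, H]

Derivation:
After 1 (rotate_left(3, 6, k=3)): [B, A, I, E, C, G, D, F, H]
After 2 (swap(0, 6)): [D, A, I, E, C, G, B, F, H]
After 3 (swap(4, 6)): [D, A, I, E, B, G, C, F, H]
After 4 (swap(7, 1)): [D, F, I, E, B, G, C, A, H]
After 5 (rotate_left(1, 6, k=1)): [D, I, E, B, G, C, F, A, H]
After 6 (swap(2, 6)): [D, I, F, B, G, C, E, A, H]
After 7 (reverse(5, 6)): [D, I, F, B, G, E, C, A, H]
After 8 (swap(2, 8)): [D, I, H, B, G, E, C, A, F]
After 9 (reverse(0, 8)): [F, A, C, E, G, B, H, I, D]
After 10 (reverse(6, 8)): [F, A, C, E, G, B, D, I, H]
After 11 (rotate_left(0, 5, k=1)): [A, C, E, G, B, F, D, I, H]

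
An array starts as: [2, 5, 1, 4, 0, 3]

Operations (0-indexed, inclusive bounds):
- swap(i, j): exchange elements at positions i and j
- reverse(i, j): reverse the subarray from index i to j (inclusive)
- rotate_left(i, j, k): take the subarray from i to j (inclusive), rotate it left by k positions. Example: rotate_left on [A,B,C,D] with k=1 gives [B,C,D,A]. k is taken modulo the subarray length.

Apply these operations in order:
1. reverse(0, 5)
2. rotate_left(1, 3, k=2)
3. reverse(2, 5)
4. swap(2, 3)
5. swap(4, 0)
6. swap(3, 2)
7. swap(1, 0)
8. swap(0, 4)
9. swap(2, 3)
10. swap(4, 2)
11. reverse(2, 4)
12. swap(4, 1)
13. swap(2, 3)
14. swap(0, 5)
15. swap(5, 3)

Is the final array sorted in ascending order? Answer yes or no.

After 1 (reverse(0, 5)): [3, 0, 4, 1, 5, 2]
After 2 (rotate_left(1, 3, k=2)): [3, 1, 0, 4, 5, 2]
After 3 (reverse(2, 5)): [3, 1, 2, 5, 4, 0]
After 4 (swap(2, 3)): [3, 1, 5, 2, 4, 0]
After 5 (swap(4, 0)): [4, 1, 5, 2, 3, 0]
After 6 (swap(3, 2)): [4, 1, 2, 5, 3, 0]
After 7 (swap(1, 0)): [1, 4, 2, 5, 3, 0]
After 8 (swap(0, 4)): [3, 4, 2, 5, 1, 0]
After 9 (swap(2, 3)): [3, 4, 5, 2, 1, 0]
After 10 (swap(4, 2)): [3, 4, 1, 2, 5, 0]
After 11 (reverse(2, 4)): [3, 4, 5, 2, 1, 0]
After 12 (swap(4, 1)): [3, 1, 5, 2, 4, 0]
After 13 (swap(2, 3)): [3, 1, 2, 5, 4, 0]
After 14 (swap(0, 5)): [0, 1, 2, 5, 4, 3]
After 15 (swap(5, 3)): [0, 1, 2, 3, 4, 5]

Answer: yes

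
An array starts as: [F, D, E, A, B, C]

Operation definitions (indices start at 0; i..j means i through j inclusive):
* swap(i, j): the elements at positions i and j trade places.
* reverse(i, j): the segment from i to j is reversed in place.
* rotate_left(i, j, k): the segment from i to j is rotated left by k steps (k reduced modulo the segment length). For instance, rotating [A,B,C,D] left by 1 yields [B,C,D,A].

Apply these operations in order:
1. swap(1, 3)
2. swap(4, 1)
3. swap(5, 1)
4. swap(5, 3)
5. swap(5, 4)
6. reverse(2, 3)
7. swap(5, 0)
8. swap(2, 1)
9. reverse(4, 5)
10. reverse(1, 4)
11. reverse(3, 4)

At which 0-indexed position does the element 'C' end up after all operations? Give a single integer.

After 1 (swap(1, 3)): [F, A, E, D, B, C]
After 2 (swap(4, 1)): [F, B, E, D, A, C]
After 3 (swap(5, 1)): [F, C, E, D, A, B]
After 4 (swap(5, 3)): [F, C, E, B, A, D]
After 5 (swap(5, 4)): [F, C, E, B, D, A]
After 6 (reverse(2, 3)): [F, C, B, E, D, A]
After 7 (swap(5, 0)): [A, C, B, E, D, F]
After 8 (swap(2, 1)): [A, B, C, E, D, F]
After 9 (reverse(4, 5)): [A, B, C, E, F, D]
After 10 (reverse(1, 4)): [A, F, E, C, B, D]
After 11 (reverse(3, 4)): [A, F, E, B, C, D]

Answer: 4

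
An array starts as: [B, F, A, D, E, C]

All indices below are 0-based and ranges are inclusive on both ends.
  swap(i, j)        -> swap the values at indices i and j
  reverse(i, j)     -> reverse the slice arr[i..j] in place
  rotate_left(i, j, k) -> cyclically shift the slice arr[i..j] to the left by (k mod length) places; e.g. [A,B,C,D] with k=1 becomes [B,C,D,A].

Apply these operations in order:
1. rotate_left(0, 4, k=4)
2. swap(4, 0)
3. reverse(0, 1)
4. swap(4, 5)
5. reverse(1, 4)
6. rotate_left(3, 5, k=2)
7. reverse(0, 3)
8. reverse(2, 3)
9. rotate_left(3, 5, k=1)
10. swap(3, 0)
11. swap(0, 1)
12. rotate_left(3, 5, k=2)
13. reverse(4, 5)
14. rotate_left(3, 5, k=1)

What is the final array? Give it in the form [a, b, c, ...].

After 1 (rotate_left(0, 4, k=4)): [E, B, F, A, D, C]
After 2 (swap(4, 0)): [D, B, F, A, E, C]
After 3 (reverse(0, 1)): [B, D, F, A, E, C]
After 4 (swap(4, 5)): [B, D, F, A, C, E]
After 5 (reverse(1, 4)): [B, C, A, F, D, E]
After 6 (rotate_left(3, 5, k=2)): [B, C, A, E, F, D]
After 7 (reverse(0, 3)): [E, A, C, B, F, D]
After 8 (reverse(2, 3)): [E, A, B, C, F, D]
After 9 (rotate_left(3, 5, k=1)): [E, A, B, F, D, C]
After 10 (swap(3, 0)): [F, A, B, E, D, C]
After 11 (swap(0, 1)): [A, F, B, E, D, C]
After 12 (rotate_left(3, 5, k=2)): [A, F, B, C, E, D]
After 13 (reverse(4, 5)): [A, F, B, C, D, E]
After 14 (rotate_left(3, 5, k=1)): [A, F, B, D, E, C]

Answer: [A, F, B, D, E, C]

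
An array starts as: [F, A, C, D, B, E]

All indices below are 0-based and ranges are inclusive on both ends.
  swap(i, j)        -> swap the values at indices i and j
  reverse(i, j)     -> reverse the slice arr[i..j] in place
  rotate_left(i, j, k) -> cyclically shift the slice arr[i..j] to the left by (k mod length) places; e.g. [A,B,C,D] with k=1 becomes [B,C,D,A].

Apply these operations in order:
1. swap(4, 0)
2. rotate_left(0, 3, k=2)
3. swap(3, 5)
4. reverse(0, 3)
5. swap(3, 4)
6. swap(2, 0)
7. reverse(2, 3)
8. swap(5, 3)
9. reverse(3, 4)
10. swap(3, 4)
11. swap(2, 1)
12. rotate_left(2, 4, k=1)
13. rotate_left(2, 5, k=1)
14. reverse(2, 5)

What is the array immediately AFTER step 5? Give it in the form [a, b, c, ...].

After 1 (swap(4, 0)): [B, A, C, D, F, E]
After 2 (rotate_left(0, 3, k=2)): [C, D, B, A, F, E]
After 3 (swap(3, 5)): [C, D, B, E, F, A]
After 4 (reverse(0, 3)): [E, B, D, C, F, A]
After 5 (swap(3, 4)): [E, B, D, F, C, A]

Answer: [E, B, D, F, C, A]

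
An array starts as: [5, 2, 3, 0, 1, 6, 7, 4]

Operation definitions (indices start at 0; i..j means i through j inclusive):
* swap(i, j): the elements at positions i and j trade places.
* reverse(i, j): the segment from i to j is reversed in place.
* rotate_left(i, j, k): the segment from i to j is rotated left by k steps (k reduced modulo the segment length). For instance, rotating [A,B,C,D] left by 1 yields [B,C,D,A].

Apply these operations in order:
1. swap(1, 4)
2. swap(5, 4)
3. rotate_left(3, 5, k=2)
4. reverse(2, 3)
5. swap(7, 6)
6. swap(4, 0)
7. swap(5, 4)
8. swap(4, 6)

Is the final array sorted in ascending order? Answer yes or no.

Answer: yes

Derivation:
After 1 (swap(1, 4)): [5, 1, 3, 0, 2, 6, 7, 4]
After 2 (swap(5, 4)): [5, 1, 3, 0, 6, 2, 7, 4]
After 3 (rotate_left(3, 5, k=2)): [5, 1, 3, 2, 0, 6, 7, 4]
After 4 (reverse(2, 3)): [5, 1, 2, 3, 0, 6, 7, 4]
After 5 (swap(7, 6)): [5, 1, 2, 3, 0, 6, 4, 7]
After 6 (swap(4, 0)): [0, 1, 2, 3, 5, 6, 4, 7]
After 7 (swap(5, 4)): [0, 1, 2, 3, 6, 5, 4, 7]
After 8 (swap(4, 6)): [0, 1, 2, 3, 4, 5, 6, 7]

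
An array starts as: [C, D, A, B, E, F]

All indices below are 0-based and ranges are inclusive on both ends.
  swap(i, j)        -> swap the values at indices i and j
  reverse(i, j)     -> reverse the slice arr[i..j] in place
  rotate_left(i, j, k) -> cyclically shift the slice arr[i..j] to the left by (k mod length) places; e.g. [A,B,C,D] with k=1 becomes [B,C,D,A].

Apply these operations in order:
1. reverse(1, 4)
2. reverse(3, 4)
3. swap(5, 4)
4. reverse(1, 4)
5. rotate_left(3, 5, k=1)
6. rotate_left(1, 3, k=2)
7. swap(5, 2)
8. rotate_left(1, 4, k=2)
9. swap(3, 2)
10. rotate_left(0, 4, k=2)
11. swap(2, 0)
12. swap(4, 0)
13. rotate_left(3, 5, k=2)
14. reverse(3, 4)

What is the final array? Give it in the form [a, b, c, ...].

Answer: [D, A, E, C, F, B]

Derivation:
After 1 (reverse(1, 4)): [C, E, B, A, D, F]
After 2 (reverse(3, 4)): [C, E, B, D, A, F]
After 3 (swap(5, 4)): [C, E, B, D, F, A]
After 4 (reverse(1, 4)): [C, F, D, B, E, A]
After 5 (rotate_left(3, 5, k=1)): [C, F, D, E, A, B]
After 6 (rotate_left(1, 3, k=2)): [C, E, F, D, A, B]
After 7 (swap(5, 2)): [C, E, B, D, A, F]
After 8 (rotate_left(1, 4, k=2)): [C, D, A, E, B, F]
After 9 (swap(3, 2)): [C, D, E, A, B, F]
After 10 (rotate_left(0, 4, k=2)): [E, A, B, C, D, F]
After 11 (swap(2, 0)): [B, A, E, C, D, F]
After 12 (swap(4, 0)): [D, A, E, C, B, F]
After 13 (rotate_left(3, 5, k=2)): [D, A, E, F, C, B]
After 14 (reverse(3, 4)): [D, A, E, C, F, B]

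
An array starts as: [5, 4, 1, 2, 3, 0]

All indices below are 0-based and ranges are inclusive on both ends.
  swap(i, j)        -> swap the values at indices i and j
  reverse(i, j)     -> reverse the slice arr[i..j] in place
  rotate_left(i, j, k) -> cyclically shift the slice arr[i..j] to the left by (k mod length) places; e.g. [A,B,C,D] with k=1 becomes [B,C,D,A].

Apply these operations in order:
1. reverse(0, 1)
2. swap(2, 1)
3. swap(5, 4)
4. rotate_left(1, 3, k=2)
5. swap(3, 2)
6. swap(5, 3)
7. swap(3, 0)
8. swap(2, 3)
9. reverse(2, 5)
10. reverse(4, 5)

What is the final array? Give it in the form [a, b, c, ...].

Answer: [3, 2, 1, 0, 4, 5]

Derivation:
After 1 (reverse(0, 1)): [4, 5, 1, 2, 3, 0]
After 2 (swap(2, 1)): [4, 1, 5, 2, 3, 0]
After 3 (swap(5, 4)): [4, 1, 5, 2, 0, 3]
After 4 (rotate_left(1, 3, k=2)): [4, 2, 1, 5, 0, 3]
After 5 (swap(3, 2)): [4, 2, 5, 1, 0, 3]
After 6 (swap(5, 3)): [4, 2, 5, 3, 0, 1]
After 7 (swap(3, 0)): [3, 2, 5, 4, 0, 1]
After 8 (swap(2, 3)): [3, 2, 4, 5, 0, 1]
After 9 (reverse(2, 5)): [3, 2, 1, 0, 5, 4]
After 10 (reverse(4, 5)): [3, 2, 1, 0, 4, 5]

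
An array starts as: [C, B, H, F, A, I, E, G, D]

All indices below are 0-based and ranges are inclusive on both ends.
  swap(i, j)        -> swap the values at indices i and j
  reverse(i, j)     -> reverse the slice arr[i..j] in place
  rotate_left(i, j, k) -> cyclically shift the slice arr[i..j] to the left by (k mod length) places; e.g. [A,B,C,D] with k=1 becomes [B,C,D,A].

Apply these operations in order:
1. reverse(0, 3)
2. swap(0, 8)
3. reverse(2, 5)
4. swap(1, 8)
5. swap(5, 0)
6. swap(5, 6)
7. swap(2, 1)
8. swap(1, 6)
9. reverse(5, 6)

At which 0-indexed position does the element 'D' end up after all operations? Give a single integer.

Answer: 1

Derivation:
After 1 (reverse(0, 3)): [F, H, B, C, A, I, E, G, D]
After 2 (swap(0, 8)): [D, H, B, C, A, I, E, G, F]
After 3 (reverse(2, 5)): [D, H, I, A, C, B, E, G, F]
After 4 (swap(1, 8)): [D, F, I, A, C, B, E, G, H]
After 5 (swap(5, 0)): [B, F, I, A, C, D, E, G, H]
After 6 (swap(5, 6)): [B, F, I, A, C, E, D, G, H]
After 7 (swap(2, 1)): [B, I, F, A, C, E, D, G, H]
After 8 (swap(1, 6)): [B, D, F, A, C, E, I, G, H]
After 9 (reverse(5, 6)): [B, D, F, A, C, I, E, G, H]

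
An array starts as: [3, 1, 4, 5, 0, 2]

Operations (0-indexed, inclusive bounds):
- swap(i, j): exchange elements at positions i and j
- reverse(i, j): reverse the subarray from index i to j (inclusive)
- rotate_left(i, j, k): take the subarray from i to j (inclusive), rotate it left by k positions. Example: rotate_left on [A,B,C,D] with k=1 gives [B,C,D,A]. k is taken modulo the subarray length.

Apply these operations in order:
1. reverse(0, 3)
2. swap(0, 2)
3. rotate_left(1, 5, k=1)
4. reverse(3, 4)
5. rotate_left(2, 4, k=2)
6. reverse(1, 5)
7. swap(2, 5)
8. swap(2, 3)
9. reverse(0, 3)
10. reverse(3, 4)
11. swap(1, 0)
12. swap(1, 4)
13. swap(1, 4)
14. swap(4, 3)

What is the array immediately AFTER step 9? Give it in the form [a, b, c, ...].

After 1 (reverse(0, 3)): [5, 4, 1, 3, 0, 2]
After 2 (swap(0, 2)): [1, 4, 5, 3, 0, 2]
After 3 (rotate_left(1, 5, k=1)): [1, 5, 3, 0, 2, 4]
After 4 (reverse(3, 4)): [1, 5, 3, 2, 0, 4]
After 5 (rotate_left(2, 4, k=2)): [1, 5, 0, 3, 2, 4]
After 6 (reverse(1, 5)): [1, 4, 2, 3, 0, 5]
After 7 (swap(2, 5)): [1, 4, 5, 3, 0, 2]
After 8 (swap(2, 3)): [1, 4, 3, 5, 0, 2]
After 9 (reverse(0, 3)): [5, 3, 4, 1, 0, 2]

Answer: [5, 3, 4, 1, 0, 2]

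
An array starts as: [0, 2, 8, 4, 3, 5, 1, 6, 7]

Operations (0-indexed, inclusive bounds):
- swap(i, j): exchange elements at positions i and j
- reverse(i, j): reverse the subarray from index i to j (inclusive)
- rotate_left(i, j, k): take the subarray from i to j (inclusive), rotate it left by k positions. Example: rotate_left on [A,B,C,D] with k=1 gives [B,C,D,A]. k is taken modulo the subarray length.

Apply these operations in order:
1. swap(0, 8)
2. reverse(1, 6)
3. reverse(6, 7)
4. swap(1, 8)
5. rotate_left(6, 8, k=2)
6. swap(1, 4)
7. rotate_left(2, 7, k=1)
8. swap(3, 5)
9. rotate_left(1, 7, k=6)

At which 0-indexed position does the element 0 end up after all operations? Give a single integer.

Answer: 6

Derivation:
After 1 (swap(0, 8)): [7, 2, 8, 4, 3, 5, 1, 6, 0]
After 2 (reverse(1, 6)): [7, 1, 5, 3, 4, 8, 2, 6, 0]
After 3 (reverse(6, 7)): [7, 1, 5, 3, 4, 8, 6, 2, 0]
After 4 (swap(1, 8)): [7, 0, 5, 3, 4, 8, 6, 2, 1]
After 5 (rotate_left(6, 8, k=2)): [7, 0, 5, 3, 4, 8, 1, 6, 2]
After 6 (swap(1, 4)): [7, 4, 5, 3, 0, 8, 1, 6, 2]
After 7 (rotate_left(2, 7, k=1)): [7, 4, 3, 0, 8, 1, 6, 5, 2]
After 8 (swap(3, 5)): [7, 4, 3, 1, 8, 0, 6, 5, 2]
After 9 (rotate_left(1, 7, k=6)): [7, 5, 4, 3, 1, 8, 0, 6, 2]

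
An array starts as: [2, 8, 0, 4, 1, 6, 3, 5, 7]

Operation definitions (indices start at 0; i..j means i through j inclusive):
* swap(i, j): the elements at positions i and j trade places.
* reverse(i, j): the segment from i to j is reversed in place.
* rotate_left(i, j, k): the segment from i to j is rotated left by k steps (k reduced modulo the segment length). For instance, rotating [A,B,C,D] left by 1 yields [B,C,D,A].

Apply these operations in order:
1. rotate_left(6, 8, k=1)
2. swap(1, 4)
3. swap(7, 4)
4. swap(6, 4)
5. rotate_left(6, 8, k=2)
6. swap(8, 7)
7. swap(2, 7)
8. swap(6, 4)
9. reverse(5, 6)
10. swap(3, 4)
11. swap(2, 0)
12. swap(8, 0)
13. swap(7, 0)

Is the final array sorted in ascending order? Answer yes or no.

After 1 (rotate_left(6, 8, k=1)): [2, 8, 0, 4, 1, 6, 5, 7, 3]
After 2 (swap(1, 4)): [2, 1, 0, 4, 8, 6, 5, 7, 3]
After 3 (swap(7, 4)): [2, 1, 0, 4, 7, 6, 5, 8, 3]
After 4 (swap(6, 4)): [2, 1, 0, 4, 5, 6, 7, 8, 3]
After 5 (rotate_left(6, 8, k=2)): [2, 1, 0, 4, 5, 6, 3, 7, 8]
After 6 (swap(8, 7)): [2, 1, 0, 4, 5, 6, 3, 8, 7]
After 7 (swap(2, 7)): [2, 1, 8, 4, 5, 6, 3, 0, 7]
After 8 (swap(6, 4)): [2, 1, 8, 4, 3, 6, 5, 0, 7]
After 9 (reverse(5, 6)): [2, 1, 8, 4, 3, 5, 6, 0, 7]
After 10 (swap(3, 4)): [2, 1, 8, 3, 4, 5, 6, 0, 7]
After 11 (swap(2, 0)): [8, 1, 2, 3, 4, 5, 6, 0, 7]
After 12 (swap(8, 0)): [7, 1, 2, 3, 4, 5, 6, 0, 8]
After 13 (swap(7, 0)): [0, 1, 2, 3, 4, 5, 6, 7, 8]

Answer: yes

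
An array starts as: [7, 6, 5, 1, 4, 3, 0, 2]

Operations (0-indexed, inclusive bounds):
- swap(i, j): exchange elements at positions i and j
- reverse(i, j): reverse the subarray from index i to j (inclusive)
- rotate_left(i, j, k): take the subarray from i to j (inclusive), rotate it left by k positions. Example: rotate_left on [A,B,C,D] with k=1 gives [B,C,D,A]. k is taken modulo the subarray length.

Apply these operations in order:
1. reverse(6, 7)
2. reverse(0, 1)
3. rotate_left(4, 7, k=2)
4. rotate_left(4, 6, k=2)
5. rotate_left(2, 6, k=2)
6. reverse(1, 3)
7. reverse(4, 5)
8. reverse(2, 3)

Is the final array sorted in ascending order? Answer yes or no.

After 1 (reverse(6, 7)): [7, 6, 5, 1, 4, 3, 2, 0]
After 2 (reverse(0, 1)): [6, 7, 5, 1, 4, 3, 2, 0]
After 3 (rotate_left(4, 7, k=2)): [6, 7, 5, 1, 2, 0, 4, 3]
After 4 (rotate_left(4, 6, k=2)): [6, 7, 5, 1, 4, 2, 0, 3]
After 5 (rotate_left(2, 6, k=2)): [6, 7, 4, 2, 0, 5, 1, 3]
After 6 (reverse(1, 3)): [6, 2, 4, 7, 0, 5, 1, 3]
After 7 (reverse(4, 5)): [6, 2, 4, 7, 5, 0, 1, 3]
After 8 (reverse(2, 3)): [6, 2, 7, 4, 5, 0, 1, 3]

Answer: no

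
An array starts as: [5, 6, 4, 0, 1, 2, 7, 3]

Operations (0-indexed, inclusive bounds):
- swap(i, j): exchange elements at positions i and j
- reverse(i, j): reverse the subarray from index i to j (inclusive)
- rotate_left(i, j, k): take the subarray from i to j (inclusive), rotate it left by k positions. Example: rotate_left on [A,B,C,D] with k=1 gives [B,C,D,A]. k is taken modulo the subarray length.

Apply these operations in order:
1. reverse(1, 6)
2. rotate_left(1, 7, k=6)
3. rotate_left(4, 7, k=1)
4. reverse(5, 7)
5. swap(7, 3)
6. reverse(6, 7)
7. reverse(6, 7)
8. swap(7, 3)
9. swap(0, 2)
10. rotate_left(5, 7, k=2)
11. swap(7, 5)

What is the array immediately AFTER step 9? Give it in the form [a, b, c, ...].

Answer: [7, 3, 5, 2, 0, 1, 6, 4]

Derivation:
After 1 (reverse(1, 6)): [5, 7, 2, 1, 0, 4, 6, 3]
After 2 (rotate_left(1, 7, k=6)): [5, 3, 7, 2, 1, 0, 4, 6]
After 3 (rotate_left(4, 7, k=1)): [5, 3, 7, 2, 0, 4, 6, 1]
After 4 (reverse(5, 7)): [5, 3, 7, 2, 0, 1, 6, 4]
After 5 (swap(7, 3)): [5, 3, 7, 4, 0, 1, 6, 2]
After 6 (reverse(6, 7)): [5, 3, 7, 4, 0, 1, 2, 6]
After 7 (reverse(6, 7)): [5, 3, 7, 4, 0, 1, 6, 2]
After 8 (swap(7, 3)): [5, 3, 7, 2, 0, 1, 6, 4]
After 9 (swap(0, 2)): [7, 3, 5, 2, 0, 1, 6, 4]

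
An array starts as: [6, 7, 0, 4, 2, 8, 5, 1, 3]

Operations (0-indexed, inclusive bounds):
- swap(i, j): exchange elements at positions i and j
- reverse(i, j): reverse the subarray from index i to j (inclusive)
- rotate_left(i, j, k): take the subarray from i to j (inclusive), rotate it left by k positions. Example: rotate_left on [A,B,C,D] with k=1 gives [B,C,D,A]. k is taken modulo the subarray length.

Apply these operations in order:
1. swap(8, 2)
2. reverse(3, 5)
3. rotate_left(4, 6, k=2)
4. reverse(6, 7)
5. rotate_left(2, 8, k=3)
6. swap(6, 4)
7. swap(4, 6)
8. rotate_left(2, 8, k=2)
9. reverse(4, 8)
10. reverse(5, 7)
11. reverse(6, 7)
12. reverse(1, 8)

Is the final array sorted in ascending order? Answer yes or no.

Answer: no

Derivation:
After 1 (swap(8, 2)): [6, 7, 3, 4, 2, 8, 5, 1, 0]
After 2 (reverse(3, 5)): [6, 7, 3, 8, 2, 4, 5, 1, 0]
After 3 (rotate_left(4, 6, k=2)): [6, 7, 3, 8, 5, 2, 4, 1, 0]
After 4 (reverse(6, 7)): [6, 7, 3, 8, 5, 2, 1, 4, 0]
After 5 (rotate_left(2, 8, k=3)): [6, 7, 2, 1, 4, 0, 3, 8, 5]
After 6 (swap(6, 4)): [6, 7, 2, 1, 3, 0, 4, 8, 5]
After 7 (swap(4, 6)): [6, 7, 2, 1, 4, 0, 3, 8, 5]
After 8 (rotate_left(2, 8, k=2)): [6, 7, 4, 0, 3, 8, 5, 2, 1]
After 9 (reverse(4, 8)): [6, 7, 4, 0, 1, 2, 5, 8, 3]
After 10 (reverse(5, 7)): [6, 7, 4, 0, 1, 8, 5, 2, 3]
After 11 (reverse(6, 7)): [6, 7, 4, 0, 1, 8, 2, 5, 3]
After 12 (reverse(1, 8)): [6, 3, 5, 2, 8, 1, 0, 4, 7]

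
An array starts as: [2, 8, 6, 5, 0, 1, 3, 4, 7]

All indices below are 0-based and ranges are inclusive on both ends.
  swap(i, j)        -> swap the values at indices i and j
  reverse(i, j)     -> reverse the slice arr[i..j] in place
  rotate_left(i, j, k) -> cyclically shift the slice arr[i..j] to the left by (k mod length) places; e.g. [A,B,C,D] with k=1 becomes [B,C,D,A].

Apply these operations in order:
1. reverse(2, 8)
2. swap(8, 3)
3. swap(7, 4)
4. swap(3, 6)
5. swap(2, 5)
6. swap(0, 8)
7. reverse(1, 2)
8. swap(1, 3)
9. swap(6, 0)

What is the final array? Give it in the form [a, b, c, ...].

After 1 (reverse(2, 8)): [2, 8, 7, 4, 3, 1, 0, 5, 6]
After 2 (swap(8, 3)): [2, 8, 7, 6, 3, 1, 0, 5, 4]
After 3 (swap(7, 4)): [2, 8, 7, 6, 5, 1, 0, 3, 4]
After 4 (swap(3, 6)): [2, 8, 7, 0, 5, 1, 6, 3, 4]
After 5 (swap(2, 5)): [2, 8, 1, 0, 5, 7, 6, 3, 4]
After 6 (swap(0, 8)): [4, 8, 1, 0, 5, 7, 6, 3, 2]
After 7 (reverse(1, 2)): [4, 1, 8, 0, 5, 7, 6, 3, 2]
After 8 (swap(1, 3)): [4, 0, 8, 1, 5, 7, 6, 3, 2]
After 9 (swap(6, 0)): [6, 0, 8, 1, 5, 7, 4, 3, 2]

Answer: [6, 0, 8, 1, 5, 7, 4, 3, 2]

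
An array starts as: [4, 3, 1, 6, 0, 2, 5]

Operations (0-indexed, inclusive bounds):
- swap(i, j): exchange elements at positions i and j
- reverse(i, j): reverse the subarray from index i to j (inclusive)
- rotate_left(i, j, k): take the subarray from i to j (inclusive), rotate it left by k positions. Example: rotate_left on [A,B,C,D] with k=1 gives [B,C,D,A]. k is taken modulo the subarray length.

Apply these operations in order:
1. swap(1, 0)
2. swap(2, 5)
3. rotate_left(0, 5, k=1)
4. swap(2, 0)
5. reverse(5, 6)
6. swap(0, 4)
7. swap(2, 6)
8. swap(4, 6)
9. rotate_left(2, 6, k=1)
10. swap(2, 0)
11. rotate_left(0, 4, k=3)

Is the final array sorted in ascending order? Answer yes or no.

Answer: no

Derivation:
After 1 (swap(1, 0)): [3, 4, 1, 6, 0, 2, 5]
After 2 (swap(2, 5)): [3, 4, 2, 6, 0, 1, 5]
After 3 (rotate_left(0, 5, k=1)): [4, 2, 6, 0, 1, 3, 5]
After 4 (swap(2, 0)): [6, 2, 4, 0, 1, 3, 5]
After 5 (reverse(5, 6)): [6, 2, 4, 0, 1, 5, 3]
After 6 (swap(0, 4)): [1, 2, 4, 0, 6, 5, 3]
After 7 (swap(2, 6)): [1, 2, 3, 0, 6, 5, 4]
After 8 (swap(4, 6)): [1, 2, 3, 0, 4, 5, 6]
After 9 (rotate_left(2, 6, k=1)): [1, 2, 0, 4, 5, 6, 3]
After 10 (swap(2, 0)): [0, 2, 1, 4, 5, 6, 3]
After 11 (rotate_left(0, 4, k=3)): [4, 5, 0, 2, 1, 6, 3]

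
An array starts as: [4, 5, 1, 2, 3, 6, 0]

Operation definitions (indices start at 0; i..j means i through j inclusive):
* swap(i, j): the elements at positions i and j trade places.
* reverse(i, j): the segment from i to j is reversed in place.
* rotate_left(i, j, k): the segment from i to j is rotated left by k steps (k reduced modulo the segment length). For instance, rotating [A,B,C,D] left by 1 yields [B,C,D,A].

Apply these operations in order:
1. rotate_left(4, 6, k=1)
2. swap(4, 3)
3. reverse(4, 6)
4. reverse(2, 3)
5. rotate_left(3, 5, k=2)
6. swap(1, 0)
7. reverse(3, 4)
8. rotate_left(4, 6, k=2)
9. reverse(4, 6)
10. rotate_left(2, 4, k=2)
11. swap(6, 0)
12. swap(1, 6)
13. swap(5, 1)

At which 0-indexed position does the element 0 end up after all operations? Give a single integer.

Answer: 1

Derivation:
After 1 (rotate_left(4, 6, k=1)): [4, 5, 1, 2, 6, 0, 3]
After 2 (swap(4, 3)): [4, 5, 1, 6, 2, 0, 3]
After 3 (reverse(4, 6)): [4, 5, 1, 6, 3, 0, 2]
After 4 (reverse(2, 3)): [4, 5, 6, 1, 3, 0, 2]
After 5 (rotate_left(3, 5, k=2)): [4, 5, 6, 0, 1, 3, 2]
After 6 (swap(1, 0)): [5, 4, 6, 0, 1, 3, 2]
After 7 (reverse(3, 4)): [5, 4, 6, 1, 0, 3, 2]
After 8 (rotate_left(4, 6, k=2)): [5, 4, 6, 1, 2, 0, 3]
After 9 (reverse(4, 6)): [5, 4, 6, 1, 3, 0, 2]
After 10 (rotate_left(2, 4, k=2)): [5, 4, 3, 6, 1, 0, 2]
After 11 (swap(6, 0)): [2, 4, 3, 6, 1, 0, 5]
After 12 (swap(1, 6)): [2, 5, 3, 6, 1, 0, 4]
After 13 (swap(5, 1)): [2, 0, 3, 6, 1, 5, 4]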